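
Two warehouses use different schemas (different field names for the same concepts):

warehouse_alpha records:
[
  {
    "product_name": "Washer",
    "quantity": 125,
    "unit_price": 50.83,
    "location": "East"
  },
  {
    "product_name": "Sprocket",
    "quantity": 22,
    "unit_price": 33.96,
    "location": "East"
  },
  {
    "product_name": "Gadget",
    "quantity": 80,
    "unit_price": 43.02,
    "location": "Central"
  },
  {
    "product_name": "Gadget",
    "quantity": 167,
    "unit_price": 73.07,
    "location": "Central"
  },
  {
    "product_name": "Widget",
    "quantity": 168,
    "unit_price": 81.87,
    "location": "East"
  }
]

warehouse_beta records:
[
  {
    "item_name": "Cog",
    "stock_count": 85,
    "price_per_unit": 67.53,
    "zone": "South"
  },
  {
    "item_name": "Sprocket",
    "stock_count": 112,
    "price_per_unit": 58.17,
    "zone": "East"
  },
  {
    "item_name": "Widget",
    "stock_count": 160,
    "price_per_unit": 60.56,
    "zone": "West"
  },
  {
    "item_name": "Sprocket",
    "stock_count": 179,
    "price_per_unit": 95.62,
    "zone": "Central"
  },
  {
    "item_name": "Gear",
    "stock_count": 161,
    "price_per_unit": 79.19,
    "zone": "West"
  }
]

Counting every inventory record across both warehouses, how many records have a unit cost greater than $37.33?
9

Schema mapping: "unit_price" (warehouse_alpha) = "price_per_unit" (warehouse_beta) = unit cost

Records > $37.33 in warehouse_alpha: 4
Records > $37.33 in warehouse_beta: 5

Total count: 4 + 5 = 9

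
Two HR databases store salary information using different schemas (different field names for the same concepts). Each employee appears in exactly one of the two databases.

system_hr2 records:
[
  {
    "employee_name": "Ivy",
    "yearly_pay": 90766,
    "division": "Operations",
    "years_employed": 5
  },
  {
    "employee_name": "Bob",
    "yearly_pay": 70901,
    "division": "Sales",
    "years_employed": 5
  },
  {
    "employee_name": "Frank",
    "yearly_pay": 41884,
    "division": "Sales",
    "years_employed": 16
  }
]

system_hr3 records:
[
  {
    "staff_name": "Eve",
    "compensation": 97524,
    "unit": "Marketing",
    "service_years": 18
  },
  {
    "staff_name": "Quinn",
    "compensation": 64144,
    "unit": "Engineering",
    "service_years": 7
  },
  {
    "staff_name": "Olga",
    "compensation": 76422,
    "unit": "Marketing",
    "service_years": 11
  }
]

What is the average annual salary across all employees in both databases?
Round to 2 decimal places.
73606.83

Schema mapping: "yearly_pay" (system_hr2) = "compensation" (system_hr3) = annual salary

All salaries: [90766, 70901, 41884, 97524, 64144, 76422]
Sum: 441641
Count: 6
Average: 441641 / 6 = 73606.83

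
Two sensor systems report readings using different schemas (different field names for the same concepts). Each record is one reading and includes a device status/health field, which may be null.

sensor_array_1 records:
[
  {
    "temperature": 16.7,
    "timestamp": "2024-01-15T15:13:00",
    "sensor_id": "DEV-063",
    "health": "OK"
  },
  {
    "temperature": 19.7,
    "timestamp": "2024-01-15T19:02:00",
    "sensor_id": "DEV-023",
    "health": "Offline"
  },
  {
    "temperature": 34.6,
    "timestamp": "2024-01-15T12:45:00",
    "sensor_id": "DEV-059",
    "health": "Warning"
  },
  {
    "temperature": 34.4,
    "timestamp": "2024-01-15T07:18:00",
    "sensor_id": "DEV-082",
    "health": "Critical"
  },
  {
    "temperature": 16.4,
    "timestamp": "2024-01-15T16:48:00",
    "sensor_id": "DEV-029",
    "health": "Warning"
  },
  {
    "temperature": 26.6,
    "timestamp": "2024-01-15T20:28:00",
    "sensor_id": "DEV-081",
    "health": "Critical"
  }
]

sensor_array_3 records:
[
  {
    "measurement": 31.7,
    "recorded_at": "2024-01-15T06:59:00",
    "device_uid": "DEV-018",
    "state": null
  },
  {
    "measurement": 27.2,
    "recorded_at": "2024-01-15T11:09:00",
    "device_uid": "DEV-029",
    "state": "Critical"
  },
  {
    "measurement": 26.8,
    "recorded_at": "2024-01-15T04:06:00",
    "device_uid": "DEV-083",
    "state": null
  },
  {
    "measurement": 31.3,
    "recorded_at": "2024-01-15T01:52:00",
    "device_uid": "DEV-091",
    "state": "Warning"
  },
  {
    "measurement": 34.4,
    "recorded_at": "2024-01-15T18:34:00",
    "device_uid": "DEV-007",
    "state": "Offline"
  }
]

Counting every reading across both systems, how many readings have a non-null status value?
9

Schema mapping: "health" (sensor_array_1) = "state" (sensor_array_3) = status

Non-null in sensor_array_1: 6
Non-null in sensor_array_3: 3

Total non-null: 6 + 3 = 9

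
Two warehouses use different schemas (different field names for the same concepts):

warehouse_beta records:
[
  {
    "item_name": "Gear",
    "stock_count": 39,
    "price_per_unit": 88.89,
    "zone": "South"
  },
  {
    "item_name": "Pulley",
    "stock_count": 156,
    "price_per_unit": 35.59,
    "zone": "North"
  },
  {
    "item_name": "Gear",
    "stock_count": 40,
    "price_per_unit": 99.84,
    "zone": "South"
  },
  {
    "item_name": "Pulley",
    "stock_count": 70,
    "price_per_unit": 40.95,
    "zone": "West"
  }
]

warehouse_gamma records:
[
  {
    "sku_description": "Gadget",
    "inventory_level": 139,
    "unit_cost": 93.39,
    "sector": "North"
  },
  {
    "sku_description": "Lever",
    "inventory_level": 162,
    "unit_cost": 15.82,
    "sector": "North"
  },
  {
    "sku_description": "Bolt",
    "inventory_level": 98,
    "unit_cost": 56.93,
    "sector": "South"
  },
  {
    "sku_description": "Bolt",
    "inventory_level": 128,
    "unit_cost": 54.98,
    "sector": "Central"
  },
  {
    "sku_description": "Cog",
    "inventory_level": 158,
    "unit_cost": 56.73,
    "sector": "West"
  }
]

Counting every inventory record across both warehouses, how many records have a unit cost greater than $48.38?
6

Schema mapping: "price_per_unit" (warehouse_beta) = "unit_cost" (warehouse_gamma) = unit cost

Records > $48.38 in warehouse_beta: 2
Records > $48.38 in warehouse_gamma: 4

Total count: 2 + 4 = 6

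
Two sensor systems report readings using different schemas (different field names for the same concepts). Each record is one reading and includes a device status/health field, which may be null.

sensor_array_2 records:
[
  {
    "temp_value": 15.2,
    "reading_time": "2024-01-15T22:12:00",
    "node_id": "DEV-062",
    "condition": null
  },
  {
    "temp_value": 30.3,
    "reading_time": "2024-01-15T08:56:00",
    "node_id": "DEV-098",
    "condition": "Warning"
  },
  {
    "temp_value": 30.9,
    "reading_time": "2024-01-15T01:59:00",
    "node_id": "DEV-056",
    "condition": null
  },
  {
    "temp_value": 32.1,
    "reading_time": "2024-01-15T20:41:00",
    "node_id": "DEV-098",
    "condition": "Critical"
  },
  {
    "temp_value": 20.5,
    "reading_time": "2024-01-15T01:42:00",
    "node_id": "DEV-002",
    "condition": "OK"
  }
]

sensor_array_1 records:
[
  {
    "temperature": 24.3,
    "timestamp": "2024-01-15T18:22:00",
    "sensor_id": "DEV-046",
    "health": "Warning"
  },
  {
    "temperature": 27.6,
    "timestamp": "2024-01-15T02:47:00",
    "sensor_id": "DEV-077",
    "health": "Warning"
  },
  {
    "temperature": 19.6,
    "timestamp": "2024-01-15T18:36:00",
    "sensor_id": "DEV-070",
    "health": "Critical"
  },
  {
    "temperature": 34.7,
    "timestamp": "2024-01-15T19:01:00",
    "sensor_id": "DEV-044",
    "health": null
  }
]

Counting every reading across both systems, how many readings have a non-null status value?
6

Schema mapping: "condition" (sensor_array_2) = "health" (sensor_array_1) = status

Non-null in sensor_array_2: 3
Non-null in sensor_array_1: 3

Total non-null: 3 + 3 = 6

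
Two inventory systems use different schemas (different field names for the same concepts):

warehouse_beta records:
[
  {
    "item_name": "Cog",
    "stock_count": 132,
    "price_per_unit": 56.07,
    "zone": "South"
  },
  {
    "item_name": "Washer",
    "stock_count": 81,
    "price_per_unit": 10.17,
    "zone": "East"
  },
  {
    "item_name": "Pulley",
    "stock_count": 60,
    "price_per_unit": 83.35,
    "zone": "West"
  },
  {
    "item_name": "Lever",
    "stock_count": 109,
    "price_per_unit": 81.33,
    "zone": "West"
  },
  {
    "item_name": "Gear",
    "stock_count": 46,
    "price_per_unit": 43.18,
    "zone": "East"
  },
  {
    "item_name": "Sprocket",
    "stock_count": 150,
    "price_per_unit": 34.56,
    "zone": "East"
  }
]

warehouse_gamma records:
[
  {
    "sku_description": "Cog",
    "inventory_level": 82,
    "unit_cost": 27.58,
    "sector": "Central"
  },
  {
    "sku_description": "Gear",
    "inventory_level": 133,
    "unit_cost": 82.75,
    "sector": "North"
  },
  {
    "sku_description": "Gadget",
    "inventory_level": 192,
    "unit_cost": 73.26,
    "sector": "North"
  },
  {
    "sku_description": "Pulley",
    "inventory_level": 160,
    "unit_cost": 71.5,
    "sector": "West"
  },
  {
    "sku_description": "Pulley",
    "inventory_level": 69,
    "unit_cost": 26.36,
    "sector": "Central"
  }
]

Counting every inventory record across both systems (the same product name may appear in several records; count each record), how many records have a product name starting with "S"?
1

Schema mapping: "item_name" (warehouse_beta) = "sku_description" (warehouse_gamma) = product name

Records with product name starting with "S" in warehouse_beta: 1
Records with product name starting with "S" in warehouse_gamma: 0

Total: 1 + 0 = 1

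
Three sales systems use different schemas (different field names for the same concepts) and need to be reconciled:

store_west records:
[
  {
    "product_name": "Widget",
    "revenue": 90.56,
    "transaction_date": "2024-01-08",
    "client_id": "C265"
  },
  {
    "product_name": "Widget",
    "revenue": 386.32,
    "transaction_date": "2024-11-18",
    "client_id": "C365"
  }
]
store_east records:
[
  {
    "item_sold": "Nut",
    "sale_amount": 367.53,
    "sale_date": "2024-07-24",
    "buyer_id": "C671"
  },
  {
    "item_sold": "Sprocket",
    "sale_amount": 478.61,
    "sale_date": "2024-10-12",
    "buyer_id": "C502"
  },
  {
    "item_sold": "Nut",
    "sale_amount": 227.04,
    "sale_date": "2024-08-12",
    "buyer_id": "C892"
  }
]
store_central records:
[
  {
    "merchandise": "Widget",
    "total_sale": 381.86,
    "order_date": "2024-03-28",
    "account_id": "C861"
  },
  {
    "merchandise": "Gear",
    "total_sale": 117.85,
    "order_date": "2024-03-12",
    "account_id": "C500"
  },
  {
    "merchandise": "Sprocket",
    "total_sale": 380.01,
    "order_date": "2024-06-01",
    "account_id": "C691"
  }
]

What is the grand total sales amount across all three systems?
2429.78

Schema reconciliation - all amount fields map to sale amount:

store_west (revenue): 476.88
store_east (sale_amount): 1073.18
store_central (total_sale): 879.72

Grand total: 2429.78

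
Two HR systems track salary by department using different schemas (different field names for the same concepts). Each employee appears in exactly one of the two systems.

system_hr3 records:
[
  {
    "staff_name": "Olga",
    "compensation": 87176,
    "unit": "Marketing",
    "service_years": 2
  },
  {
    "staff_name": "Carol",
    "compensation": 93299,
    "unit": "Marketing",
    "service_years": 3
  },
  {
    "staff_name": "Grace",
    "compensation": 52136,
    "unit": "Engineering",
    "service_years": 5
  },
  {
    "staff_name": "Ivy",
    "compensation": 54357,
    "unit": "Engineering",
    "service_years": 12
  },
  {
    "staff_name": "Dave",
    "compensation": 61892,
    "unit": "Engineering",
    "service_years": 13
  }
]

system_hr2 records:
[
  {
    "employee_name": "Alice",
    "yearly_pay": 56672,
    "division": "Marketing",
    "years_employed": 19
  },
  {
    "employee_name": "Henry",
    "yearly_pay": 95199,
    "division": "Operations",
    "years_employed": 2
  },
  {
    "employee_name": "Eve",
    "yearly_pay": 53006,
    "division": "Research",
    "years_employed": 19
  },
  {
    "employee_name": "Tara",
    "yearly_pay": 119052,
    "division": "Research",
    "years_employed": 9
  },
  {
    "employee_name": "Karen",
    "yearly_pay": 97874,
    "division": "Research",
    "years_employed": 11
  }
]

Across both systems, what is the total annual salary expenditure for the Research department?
269932

Schema mappings:
- "unit" (system_hr3) = "division" (system_hr2) = department
- "compensation" (system_hr3) = "yearly_pay" (system_hr2) = salary

Research salaries from system_hr3: 0
Research salaries from system_hr2: 269932

Total: 0 + 269932 = 269932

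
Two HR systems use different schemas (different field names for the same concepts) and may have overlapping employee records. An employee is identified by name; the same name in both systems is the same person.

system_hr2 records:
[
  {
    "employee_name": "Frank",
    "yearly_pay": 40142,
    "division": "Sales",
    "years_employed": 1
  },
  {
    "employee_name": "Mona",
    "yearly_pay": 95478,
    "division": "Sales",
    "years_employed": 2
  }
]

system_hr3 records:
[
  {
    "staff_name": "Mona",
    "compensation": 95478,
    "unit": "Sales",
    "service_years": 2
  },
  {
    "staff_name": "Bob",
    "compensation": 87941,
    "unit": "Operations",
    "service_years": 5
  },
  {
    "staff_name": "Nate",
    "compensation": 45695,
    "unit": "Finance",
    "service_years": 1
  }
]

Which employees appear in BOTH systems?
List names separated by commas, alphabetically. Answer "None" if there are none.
Mona

Schema mapping: "employee_name" (system_hr2) = "staff_name" (system_hr3) = employee name

Names in system_hr2: ['Frank', 'Mona']
Names in system_hr3: ['Bob', 'Mona', 'Nate']

Intersection: ['Mona']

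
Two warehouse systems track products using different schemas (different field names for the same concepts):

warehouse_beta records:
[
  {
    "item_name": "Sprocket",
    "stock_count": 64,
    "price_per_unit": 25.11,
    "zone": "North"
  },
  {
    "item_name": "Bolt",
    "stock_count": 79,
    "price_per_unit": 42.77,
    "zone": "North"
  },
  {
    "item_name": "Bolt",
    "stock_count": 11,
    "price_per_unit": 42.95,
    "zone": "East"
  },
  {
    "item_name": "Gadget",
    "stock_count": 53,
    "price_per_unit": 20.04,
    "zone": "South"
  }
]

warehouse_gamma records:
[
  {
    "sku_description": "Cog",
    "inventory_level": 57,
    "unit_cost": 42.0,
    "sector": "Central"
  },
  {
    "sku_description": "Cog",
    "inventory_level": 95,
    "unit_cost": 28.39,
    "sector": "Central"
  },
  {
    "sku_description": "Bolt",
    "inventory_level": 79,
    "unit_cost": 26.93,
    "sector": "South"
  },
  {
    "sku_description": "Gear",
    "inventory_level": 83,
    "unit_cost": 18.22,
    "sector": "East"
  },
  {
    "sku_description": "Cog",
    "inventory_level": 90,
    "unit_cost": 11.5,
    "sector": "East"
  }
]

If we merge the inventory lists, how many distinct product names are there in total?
5

Schema mapping: "item_name" (warehouse_beta) = "sku_description" (warehouse_gamma) = product name

Products in warehouse_beta: ['Bolt', 'Gadget', 'Sprocket']
Products in warehouse_gamma: ['Bolt', 'Cog', 'Gear']

Union (unique products): ['Bolt', 'Cog', 'Gadget', 'Gear', 'Sprocket']
Count: 5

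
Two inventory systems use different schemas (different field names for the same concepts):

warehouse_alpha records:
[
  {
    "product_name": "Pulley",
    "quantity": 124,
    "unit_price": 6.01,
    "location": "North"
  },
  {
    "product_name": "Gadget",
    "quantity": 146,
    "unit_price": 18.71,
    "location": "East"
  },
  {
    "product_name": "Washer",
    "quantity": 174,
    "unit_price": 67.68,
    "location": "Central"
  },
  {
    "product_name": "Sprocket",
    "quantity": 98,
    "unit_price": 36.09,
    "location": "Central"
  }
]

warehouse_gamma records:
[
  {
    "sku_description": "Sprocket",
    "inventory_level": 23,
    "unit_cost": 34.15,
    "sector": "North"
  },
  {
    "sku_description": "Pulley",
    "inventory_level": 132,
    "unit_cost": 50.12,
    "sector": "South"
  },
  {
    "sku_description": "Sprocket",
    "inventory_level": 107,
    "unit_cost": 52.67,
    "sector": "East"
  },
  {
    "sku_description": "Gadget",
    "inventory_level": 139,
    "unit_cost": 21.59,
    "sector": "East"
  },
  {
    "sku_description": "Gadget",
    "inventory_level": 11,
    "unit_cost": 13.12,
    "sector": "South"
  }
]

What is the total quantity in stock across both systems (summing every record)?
954

To reconcile these schemas, identify the field holding the quantity in stock in each system:
1. In warehouse_alpha it is "quantity"
2. In warehouse_gamma it is "inventory_level"

From warehouse_alpha: 124 + 146 + 174 + 98 = 542
From warehouse_gamma: 23 + 132 + 107 + 139 + 11 = 412

Total: 542 + 412 = 954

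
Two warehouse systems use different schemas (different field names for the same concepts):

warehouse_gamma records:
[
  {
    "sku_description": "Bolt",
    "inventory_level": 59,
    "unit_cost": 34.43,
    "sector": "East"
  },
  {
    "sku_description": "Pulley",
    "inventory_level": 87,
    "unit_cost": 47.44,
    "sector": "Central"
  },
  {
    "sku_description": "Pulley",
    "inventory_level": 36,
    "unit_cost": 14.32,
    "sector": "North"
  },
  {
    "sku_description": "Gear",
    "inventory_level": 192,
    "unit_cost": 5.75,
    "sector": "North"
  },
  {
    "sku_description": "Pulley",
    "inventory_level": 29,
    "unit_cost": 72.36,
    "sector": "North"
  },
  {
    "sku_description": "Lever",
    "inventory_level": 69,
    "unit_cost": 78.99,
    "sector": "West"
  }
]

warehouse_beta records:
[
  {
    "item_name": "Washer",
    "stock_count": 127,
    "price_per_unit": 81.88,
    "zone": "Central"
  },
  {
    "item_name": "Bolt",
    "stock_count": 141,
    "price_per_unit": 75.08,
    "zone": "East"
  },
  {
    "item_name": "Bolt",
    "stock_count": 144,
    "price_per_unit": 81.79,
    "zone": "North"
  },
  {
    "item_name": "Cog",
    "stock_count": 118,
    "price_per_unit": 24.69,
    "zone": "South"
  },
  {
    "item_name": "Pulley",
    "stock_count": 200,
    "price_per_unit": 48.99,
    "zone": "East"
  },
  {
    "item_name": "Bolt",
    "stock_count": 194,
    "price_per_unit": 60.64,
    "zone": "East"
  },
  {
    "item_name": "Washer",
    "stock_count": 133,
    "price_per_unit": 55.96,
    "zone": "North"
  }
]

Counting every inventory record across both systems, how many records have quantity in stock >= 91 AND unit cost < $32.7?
2

Schema mappings:
- "inventory_level" (warehouse_gamma) = "stock_count" (warehouse_beta) = quantity
- "unit_cost" (warehouse_gamma) = "price_per_unit" (warehouse_beta) = unit cost

Records meeting both conditions in warehouse_gamma: 1
Records meeting both conditions in warehouse_beta: 1

Total: 1 + 1 = 2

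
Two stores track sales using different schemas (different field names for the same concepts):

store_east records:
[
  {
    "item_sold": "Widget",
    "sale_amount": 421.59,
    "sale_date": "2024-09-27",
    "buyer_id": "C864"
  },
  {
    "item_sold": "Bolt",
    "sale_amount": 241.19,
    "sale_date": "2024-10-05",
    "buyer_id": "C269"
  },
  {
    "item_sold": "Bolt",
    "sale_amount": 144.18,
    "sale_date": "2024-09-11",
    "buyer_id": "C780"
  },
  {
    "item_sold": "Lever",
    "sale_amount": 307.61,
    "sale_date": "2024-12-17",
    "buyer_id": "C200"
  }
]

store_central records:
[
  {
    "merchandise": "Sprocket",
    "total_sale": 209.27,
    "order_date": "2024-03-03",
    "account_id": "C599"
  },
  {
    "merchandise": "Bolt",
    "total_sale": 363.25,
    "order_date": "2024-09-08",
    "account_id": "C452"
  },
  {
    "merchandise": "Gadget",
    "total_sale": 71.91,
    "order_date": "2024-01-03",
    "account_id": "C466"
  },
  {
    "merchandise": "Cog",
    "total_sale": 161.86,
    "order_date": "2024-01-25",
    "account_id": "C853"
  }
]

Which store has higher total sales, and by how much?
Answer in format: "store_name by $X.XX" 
store_east by $308.28

Schema mapping: "sale_amount" (store_east) = "total_sale" (store_central) = sale amount

Total for store_east: 1114.57
Total for store_central: 806.29

Difference: |1114.57 - 806.29| = 308.28
store_east has higher sales by $308.28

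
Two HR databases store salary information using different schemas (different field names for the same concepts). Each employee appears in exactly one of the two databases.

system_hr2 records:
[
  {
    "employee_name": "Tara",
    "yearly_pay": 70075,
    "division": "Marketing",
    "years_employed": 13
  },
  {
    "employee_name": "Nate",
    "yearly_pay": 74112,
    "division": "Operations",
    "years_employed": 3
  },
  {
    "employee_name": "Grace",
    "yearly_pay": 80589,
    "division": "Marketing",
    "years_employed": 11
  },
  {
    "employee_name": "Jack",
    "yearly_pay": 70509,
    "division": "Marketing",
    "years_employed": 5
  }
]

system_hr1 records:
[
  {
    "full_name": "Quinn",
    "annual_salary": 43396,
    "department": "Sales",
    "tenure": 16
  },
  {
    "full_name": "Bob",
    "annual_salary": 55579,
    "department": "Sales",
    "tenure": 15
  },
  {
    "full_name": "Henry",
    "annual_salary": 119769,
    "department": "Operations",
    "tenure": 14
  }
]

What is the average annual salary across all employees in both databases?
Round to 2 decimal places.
73432.71

Schema mapping: "yearly_pay" (system_hr2) = "annual_salary" (system_hr1) = annual salary

All salaries: [70075, 74112, 80589, 70509, 43396, 55579, 119769]
Sum: 514029
Count: 7
Average: 514029 / 7 = 73432.71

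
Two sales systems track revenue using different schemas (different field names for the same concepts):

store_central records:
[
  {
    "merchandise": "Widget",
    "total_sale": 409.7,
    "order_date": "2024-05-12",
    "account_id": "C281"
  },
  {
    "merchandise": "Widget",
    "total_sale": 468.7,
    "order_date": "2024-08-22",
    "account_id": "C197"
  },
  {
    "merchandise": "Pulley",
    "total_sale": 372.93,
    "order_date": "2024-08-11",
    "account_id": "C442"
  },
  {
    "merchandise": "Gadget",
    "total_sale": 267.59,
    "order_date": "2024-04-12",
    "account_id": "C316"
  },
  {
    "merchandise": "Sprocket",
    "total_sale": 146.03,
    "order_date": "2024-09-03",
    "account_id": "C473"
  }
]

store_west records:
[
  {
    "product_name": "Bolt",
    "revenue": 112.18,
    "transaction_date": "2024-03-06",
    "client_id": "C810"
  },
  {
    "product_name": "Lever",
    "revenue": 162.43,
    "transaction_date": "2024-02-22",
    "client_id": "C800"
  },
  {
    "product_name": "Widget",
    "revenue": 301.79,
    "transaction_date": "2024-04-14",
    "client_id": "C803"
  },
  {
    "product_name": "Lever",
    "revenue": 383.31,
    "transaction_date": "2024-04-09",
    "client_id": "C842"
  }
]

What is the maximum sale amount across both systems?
468.7

Reconcile: "total_sale" (store_central) = "revenue" (store_west) = sale amount

Maximum in store_central: 468.7
Maximum in store_west: 383.31

Overall maximum: max(468.7, 383.31) = 468.7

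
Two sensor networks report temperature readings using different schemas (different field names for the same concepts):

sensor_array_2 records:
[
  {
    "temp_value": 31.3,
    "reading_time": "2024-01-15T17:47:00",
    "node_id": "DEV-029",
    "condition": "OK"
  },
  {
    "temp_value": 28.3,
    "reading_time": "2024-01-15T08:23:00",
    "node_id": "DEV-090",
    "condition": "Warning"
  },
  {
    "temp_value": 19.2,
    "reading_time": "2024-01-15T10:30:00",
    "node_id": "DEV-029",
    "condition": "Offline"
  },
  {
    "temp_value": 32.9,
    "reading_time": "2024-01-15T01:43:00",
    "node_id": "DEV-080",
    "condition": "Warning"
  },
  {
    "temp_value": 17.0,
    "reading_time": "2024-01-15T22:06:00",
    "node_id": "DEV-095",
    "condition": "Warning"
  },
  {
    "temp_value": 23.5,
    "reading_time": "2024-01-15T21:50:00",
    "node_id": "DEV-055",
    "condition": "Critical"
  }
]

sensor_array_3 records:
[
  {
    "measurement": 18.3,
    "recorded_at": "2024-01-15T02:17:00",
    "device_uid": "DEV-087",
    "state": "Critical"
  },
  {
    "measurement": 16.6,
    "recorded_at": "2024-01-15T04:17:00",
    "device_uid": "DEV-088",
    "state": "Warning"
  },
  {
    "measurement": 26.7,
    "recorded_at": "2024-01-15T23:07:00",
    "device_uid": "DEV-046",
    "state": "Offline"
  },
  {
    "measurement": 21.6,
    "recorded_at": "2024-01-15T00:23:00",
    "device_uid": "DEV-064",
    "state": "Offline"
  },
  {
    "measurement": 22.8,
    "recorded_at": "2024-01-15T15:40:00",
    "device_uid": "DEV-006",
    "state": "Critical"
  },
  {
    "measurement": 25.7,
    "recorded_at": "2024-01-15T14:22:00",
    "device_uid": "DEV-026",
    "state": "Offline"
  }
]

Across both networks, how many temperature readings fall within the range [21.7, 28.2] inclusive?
4

Schema mapping: "temp_value" (sensor_array_2) = "measurement" (sensor_array_3) = temperature

Readings in [21.7, 28.2] from sensor_array_2: 1
Readings in [21.7, 28.2] from sensor_array_3: 3

Total count: 1 + 3 = 4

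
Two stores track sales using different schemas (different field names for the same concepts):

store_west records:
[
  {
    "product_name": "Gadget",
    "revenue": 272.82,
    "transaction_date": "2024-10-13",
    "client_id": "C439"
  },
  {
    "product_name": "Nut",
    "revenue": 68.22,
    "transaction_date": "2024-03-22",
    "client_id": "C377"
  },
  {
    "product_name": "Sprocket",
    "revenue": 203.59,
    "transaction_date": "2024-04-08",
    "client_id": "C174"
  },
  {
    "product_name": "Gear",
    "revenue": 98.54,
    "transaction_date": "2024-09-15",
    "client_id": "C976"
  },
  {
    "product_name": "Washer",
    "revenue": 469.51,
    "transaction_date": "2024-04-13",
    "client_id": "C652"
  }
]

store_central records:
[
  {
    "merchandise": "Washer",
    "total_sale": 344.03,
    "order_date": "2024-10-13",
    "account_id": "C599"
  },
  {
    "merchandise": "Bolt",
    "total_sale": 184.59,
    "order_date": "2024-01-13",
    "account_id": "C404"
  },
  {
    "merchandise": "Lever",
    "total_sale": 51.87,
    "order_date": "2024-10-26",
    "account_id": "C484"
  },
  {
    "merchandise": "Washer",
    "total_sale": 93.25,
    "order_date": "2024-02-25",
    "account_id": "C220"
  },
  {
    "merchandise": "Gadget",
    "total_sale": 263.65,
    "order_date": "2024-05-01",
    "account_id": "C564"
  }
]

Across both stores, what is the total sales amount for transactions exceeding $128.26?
1738.19

Schema mapping: "revenue" (store_west) = "total_sale" (store_central) = sale amount

Sum of sales > $128.26 in store_west: 945.92
Sum of sales > $128.26 in store_central: 792.27

Total: 945.92 + 792.27 = 1738.19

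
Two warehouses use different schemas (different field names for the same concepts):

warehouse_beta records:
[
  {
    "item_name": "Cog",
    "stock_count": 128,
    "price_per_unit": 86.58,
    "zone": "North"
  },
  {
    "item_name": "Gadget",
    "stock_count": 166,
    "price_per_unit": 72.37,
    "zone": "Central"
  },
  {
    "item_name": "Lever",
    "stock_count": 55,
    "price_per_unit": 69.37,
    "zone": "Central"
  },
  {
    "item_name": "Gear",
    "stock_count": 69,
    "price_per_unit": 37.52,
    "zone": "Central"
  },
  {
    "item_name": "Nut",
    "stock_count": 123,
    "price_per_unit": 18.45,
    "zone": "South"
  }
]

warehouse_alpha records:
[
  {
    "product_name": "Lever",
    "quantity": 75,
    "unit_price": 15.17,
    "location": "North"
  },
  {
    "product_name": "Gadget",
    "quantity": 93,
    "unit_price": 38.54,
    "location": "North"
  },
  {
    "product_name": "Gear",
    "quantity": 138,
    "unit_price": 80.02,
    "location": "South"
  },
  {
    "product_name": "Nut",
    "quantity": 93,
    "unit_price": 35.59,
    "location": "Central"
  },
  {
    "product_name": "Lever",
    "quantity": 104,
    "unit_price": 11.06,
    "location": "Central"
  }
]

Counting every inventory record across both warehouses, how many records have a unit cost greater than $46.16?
4

Schema mapping: "price_per_unit" (warehouse_beta) = "unit_price" (warehouse_alpha) = unit cost

Records > $46.16 in warehouse_beta: 3
Records > $46.16 in warehouse_alpha: 1

Total count: 3 + 1 = 4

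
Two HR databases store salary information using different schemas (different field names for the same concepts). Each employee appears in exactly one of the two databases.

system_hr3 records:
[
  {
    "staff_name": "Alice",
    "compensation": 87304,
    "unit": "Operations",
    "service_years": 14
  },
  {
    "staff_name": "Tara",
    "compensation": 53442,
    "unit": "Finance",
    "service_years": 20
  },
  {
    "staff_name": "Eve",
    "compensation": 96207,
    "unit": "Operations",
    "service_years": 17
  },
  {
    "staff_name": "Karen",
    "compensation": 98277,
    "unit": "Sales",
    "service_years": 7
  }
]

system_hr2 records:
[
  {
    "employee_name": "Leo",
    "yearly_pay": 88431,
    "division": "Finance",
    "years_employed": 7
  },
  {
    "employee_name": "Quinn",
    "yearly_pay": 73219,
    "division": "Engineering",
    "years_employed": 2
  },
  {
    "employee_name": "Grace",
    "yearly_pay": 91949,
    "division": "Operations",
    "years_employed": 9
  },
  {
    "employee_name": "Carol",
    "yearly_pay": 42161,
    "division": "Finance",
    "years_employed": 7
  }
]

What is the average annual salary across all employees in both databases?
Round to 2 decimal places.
78873.75

Schema mapping: "compensation" (system_hr3) = "yearly_pay" (system_hr2) = annual salary

All salaries: [87304, 53442, 96207, 98277, 88431, 73219, 91949, 42161]
Sum: 630990
Count: 8
Average: 630990 / 8 = 78873.75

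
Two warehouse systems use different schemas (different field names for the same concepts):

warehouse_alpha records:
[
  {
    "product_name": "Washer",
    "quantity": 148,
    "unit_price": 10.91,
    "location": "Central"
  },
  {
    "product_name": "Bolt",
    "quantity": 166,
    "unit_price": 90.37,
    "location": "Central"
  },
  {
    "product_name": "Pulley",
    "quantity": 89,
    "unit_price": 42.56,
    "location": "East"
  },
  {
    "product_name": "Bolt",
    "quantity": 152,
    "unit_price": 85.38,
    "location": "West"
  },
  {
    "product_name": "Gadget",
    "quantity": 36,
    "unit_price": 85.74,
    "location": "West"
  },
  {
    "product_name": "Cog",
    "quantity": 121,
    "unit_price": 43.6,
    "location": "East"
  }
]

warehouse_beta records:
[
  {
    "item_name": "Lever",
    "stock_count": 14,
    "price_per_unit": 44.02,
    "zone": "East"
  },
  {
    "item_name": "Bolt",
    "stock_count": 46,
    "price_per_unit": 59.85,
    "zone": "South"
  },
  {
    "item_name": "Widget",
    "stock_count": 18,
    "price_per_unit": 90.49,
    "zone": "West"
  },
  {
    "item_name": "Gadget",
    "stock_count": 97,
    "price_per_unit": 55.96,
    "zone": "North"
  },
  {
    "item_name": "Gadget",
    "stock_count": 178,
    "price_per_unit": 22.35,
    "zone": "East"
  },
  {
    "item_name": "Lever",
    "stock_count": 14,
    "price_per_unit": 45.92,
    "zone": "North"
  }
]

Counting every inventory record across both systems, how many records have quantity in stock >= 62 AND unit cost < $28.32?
2

Schema mappings:
- "quantity" (warehouse_alpha) = "stock_count" (warehouse_beta) = quantity
- "unit_price" (warehouse_alpha) = "price_per_unit" (warehouse_beta) = unit cost

Records meeting both conditions in warehouse_alpha: 1
Records meeting both conditions in warehouse_beta: 1

Total: 1 + 1 = 2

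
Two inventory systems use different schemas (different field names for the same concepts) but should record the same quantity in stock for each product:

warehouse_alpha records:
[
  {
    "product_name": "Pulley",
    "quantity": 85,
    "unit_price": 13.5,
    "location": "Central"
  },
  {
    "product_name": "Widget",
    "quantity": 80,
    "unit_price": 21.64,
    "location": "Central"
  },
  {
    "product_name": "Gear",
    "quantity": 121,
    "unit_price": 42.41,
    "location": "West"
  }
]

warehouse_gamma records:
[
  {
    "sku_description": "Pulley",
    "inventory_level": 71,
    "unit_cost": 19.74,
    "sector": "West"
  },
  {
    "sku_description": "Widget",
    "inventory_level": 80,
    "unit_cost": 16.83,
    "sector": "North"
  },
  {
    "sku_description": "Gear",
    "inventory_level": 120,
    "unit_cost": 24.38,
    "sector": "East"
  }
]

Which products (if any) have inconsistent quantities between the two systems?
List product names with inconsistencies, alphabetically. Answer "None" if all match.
Gear, Pulley

Schema mappings:
- "product_name" (warehouse_alpha) = "sku_description" (warehouse_gamma) = product name
- "quantity" (warehouse_alpha) = "inventory_level" (warehouse_gamma) = quantity

Comparison:
  Pulley: 85 vs 71 - MISMATCH
  Widget: 80 vs 80 - MATCH
  Gear: 121 vs 120 - MISMATCH

Products with inconsistencies: Gear, Pulley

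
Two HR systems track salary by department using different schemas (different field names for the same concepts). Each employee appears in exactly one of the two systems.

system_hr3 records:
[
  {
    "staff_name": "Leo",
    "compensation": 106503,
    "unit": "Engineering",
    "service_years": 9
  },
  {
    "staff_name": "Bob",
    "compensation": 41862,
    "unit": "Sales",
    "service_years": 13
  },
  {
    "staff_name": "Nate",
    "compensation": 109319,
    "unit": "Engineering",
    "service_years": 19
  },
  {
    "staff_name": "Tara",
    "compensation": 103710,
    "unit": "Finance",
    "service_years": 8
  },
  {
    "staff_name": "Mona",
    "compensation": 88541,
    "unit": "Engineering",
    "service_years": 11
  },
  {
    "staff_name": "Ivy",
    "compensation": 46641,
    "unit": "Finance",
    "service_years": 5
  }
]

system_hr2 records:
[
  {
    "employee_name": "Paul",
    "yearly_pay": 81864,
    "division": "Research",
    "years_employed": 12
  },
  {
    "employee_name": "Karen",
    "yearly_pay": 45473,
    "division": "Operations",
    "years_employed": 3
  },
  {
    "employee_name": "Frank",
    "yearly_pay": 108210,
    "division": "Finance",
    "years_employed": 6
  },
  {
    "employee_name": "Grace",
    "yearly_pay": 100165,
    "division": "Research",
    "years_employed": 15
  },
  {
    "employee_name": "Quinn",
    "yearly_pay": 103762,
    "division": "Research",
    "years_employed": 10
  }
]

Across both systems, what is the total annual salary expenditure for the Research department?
285791

Schema mappings:
- "unit" (system_hr3) = "division" (system_hr2) = department
- "compensation" (system_hr3) = "yearly_pay" (system_hr2) = salary

Research salaries from system_hr3: 0
Research salaries from system_hr2: 285791

Total: 0 + 285791 = 285791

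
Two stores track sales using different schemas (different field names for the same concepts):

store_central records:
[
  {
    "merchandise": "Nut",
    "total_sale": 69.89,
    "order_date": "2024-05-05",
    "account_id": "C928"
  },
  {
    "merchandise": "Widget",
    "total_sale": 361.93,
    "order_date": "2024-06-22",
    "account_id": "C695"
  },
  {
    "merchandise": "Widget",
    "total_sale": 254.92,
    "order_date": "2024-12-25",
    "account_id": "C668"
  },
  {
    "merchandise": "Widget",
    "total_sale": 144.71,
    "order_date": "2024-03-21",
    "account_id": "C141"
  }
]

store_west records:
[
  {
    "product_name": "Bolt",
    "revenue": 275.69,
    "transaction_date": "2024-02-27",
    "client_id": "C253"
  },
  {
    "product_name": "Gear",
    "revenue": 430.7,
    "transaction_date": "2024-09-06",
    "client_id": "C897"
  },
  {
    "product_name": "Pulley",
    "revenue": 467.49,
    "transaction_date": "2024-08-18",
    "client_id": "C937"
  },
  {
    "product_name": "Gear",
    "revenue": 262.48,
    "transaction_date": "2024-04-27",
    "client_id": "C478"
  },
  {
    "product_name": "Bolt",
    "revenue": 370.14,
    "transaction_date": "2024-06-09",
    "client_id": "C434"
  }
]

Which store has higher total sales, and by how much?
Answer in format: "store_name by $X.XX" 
store_west by $975.05

Schema mapping: "total_sale" (store_central) = "revenue" (store_west) = sale amount

Total for store_central: 831.45
Total for store_west: 1806.50

Difference: |831.45 - 1806.50| = 975.05
store_west has higher sales by $975.05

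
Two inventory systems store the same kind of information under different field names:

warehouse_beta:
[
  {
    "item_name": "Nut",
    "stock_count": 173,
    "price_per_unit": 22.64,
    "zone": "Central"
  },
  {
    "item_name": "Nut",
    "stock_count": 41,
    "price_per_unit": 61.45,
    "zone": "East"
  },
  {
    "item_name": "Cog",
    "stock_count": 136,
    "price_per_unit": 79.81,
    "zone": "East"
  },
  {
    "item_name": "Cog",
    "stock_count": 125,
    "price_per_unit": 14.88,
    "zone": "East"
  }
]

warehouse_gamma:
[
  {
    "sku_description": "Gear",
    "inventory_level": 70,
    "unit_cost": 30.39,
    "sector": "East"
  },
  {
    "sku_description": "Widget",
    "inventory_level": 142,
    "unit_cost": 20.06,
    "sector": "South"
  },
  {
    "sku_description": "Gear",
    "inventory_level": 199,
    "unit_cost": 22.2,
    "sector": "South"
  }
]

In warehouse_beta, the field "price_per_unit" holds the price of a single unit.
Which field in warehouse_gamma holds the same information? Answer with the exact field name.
unit_cost

In warehouse_beta, "price_per_unit" holds the price of a single unit.
The fields in warehouse_gamma are: "sku_description", "inventory_level", "unit_cost", "sector".
"unit_cost" is the match: the name refers to the same concept and its values are decimal currency amounts (e.g. 30.39, 20.06).
The other fields ("sku_description", "inventory_level", "sector") hold different kinds of data.

So "price_per_unit" in warehouse_beta corresponds to "unit_cost" in warehouse_gamma.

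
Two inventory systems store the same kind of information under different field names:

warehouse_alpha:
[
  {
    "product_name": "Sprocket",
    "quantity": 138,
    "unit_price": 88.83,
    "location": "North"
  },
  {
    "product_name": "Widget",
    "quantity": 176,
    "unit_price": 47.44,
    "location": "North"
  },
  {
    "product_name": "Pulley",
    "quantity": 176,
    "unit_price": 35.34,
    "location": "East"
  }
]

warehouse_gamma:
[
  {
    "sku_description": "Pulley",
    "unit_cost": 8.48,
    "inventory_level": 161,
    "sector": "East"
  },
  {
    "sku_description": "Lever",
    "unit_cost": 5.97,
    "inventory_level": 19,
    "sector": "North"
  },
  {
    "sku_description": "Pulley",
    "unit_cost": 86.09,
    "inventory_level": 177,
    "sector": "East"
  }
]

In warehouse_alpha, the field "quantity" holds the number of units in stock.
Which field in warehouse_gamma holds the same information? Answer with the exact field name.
inventory_level

In warehouse_alpha, "quantity" holds the number of units in stock.
The fields in warehouse_gamma are: "sku_description", "unit_cost", "inventory_level", "sector".
"inventory_level" is the match: the name refers to the same concept and its values are whole-number counts (e.g. 161, 19).
The other fields ("sku_description", "unit_cost", "sector") hold different kinds of data.

So "quantity" in warehouse_alpha corresponds to "inventory_level" in warehouse_gamma.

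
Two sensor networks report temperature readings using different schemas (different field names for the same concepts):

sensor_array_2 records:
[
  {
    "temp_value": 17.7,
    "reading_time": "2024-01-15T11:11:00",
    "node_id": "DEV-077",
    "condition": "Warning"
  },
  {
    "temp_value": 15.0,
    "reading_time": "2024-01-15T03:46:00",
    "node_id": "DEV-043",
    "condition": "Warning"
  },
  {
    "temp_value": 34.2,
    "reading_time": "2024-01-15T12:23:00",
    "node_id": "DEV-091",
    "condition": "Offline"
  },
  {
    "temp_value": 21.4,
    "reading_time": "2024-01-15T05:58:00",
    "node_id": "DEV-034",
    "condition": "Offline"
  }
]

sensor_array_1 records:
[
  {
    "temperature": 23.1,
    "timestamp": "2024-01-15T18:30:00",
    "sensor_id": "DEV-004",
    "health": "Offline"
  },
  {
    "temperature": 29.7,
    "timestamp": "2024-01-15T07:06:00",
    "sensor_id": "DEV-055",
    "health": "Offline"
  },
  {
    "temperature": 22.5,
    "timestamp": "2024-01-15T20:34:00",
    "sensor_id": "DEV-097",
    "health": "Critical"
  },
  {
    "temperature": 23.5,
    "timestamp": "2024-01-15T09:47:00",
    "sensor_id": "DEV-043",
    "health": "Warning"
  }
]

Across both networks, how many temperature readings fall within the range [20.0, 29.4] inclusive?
4

Schema mapping: "temp_value" (sensor_array_2) = "temperature" (sensor_array_1) = temperature

Readings in [20.0, 29.4] from sensor_array_2: 1
Readings in [20.0, 29.4] from sensor_array_1: 3

Total count: 1 + 3 = 4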